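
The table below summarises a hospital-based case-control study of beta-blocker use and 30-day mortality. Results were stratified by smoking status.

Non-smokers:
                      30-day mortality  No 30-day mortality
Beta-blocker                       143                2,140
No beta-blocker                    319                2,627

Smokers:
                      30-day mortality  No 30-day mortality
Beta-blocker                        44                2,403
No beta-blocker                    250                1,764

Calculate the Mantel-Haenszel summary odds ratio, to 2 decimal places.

OR_MH = Σ(aᵢdᵢ/nᵢ) / Σ(bᵢcᵢ/nᵢ), where nᵢ is the stratum total.
Stratum 1 (Non-smokers): n = 5229; a·d/n = 143·2627/5229 = 71.8418; b·c/n = 2140·319/5229 = 130.5527
Stratum 2 (Smokers): n = 4461; a·d/n = 44·1764/4461 = 17.3988; b·c/n = 2403·250/4461 = 134.6671
OR_MH = (71.8418 + 17.3988) / (130.5527 + 134.6671) = 89.2406 / 265.2198 = 0.33648

0.34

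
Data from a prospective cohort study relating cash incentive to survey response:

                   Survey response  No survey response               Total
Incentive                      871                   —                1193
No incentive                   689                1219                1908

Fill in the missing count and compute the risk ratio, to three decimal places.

2.022

The missing cell is in the exposed row: 1193 − 871 = 322.
So a = 871, b = 322, c = 689, d = 1219.
RR = [a/(a+b)] / [c/(c+d)] = (871/1193) / (689/1908) = 0.73009/0.36111 = 2.02179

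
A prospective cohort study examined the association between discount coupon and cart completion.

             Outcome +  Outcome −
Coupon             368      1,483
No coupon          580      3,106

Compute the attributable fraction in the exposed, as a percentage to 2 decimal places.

Cells: a = 368, b = 1483, c = 580, d = 3106.
Risk in exposed = 368/1851 = 0.19881; risk in unexposed = 580/3686 = 0.15735.
RR = 0.19881/0.15735 = 1.26348
AR% = (RR − 1)/RR × 100 = (1.26348 − 1)/1.26348 × 100 = 20.8536%

20.85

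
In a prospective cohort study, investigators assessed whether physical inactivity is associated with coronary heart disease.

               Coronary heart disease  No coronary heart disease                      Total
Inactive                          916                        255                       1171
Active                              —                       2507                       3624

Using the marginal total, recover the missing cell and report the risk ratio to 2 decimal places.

The missing cell is in the unexposed row: 3624 − 2507 = 1117.
So a = 916, b = 255, c = 1117, d = 2507.
RR = [a/(a+b)] / [c/(c+d)] = (916/1171) / (1117/3624) = 0.78224/0.30822 = 2.53789

2.54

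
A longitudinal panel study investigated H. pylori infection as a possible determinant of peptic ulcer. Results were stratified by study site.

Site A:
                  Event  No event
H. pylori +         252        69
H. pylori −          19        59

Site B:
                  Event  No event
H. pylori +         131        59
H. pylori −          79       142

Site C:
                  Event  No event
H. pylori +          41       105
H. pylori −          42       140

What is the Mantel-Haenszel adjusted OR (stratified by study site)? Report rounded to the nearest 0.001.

3.563

OR_MH = Σ(aᵢdᵢ/nᵢ) / Σ(bᵢcᵢ/nᵢ), where nᵢ is the stratum total.
Stratum 1 (Site A): n = 399; a·d/n = 252·59/399 = 37.2632; b·c/n = 69·19/399 = 3.2857
Stratum 2 (Site B): n = 411; a·d/n = 131·142/411 = 45.2603; b·c/n = 59·79/411 = 11.3406
Stratum 3 (Site C): n = 328; a·d/n = 41·140/328 = 17.5000; b·c/n = 105·42/328 = 13.4451
OR_MH = (37.2632 + 45.2603 + 17.5000) / (3.2857 + 11.3406 + 13.4451) = 100.0235 / 28.0715 = 3.56317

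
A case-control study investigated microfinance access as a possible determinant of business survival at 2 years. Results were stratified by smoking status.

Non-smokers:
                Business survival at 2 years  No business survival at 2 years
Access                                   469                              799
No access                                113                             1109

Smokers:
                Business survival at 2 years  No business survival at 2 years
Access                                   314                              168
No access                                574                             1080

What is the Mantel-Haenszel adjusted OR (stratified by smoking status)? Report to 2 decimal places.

4.52

OR_MH = Σ(aᵢdᵢ/nᵢ) / Σ(bᵢcᵢ/nᵢ), where nᵢ is the stratum total.
Stratum 1 (Non-smokers): n = 2490; a·d/n = 469·1109/2490 = 208.8839; b·c/n = 799·113/2490 = 36.2598
Stratum 2 (Smokers): n = 2136; a·d/n = 314·1080/2136 = 158.7640; b·c/n = 168·574/2136 = 45.1461
OR_MH = (208.8839 + 158.7640) / (36.2598 + 45.1461) = 367.6480 / 81.4059 = 4.51623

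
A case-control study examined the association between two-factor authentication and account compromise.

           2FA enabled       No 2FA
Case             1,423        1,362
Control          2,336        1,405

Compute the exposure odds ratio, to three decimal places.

0.628

Reading the table with exposure as columns: a = 1423 (2FA enabled, case), b = 2336 (2FA enabled, non-case), c = 1362 (No 2FA, case), d = 1405.
OR = (a·d)/(b·c) = (1423 × 1405) / (2336 × 1362) = 1999315 / 3181632 = 0.62839
Exposure is associated with lower odds of account compromise (OR = 0.63 < 1).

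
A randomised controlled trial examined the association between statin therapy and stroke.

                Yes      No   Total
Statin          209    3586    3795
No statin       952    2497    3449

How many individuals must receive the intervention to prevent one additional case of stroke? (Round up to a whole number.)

5

Risk in treated group = 209/3795 = 0.05507; risk in control = 952/3449 = 0.27602.
Absolute risk reduction = 0.27602 − 0.05507 = 0.22095
NNT = 1 / ARR = 1 / 0.22095 = 4.526 → round up → 5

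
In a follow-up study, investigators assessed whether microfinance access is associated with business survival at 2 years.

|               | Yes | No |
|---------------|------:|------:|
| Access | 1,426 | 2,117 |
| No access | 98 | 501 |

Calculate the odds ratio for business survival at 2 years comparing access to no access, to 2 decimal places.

3.44

Cells: a = 1426, b = 2117, c = 98, d = 501.
OR = (a·d)/(b·c) = (1426 × 501) / (2117 × 98) = 714426 / 207466 = 3.44358
The odds of business survival at 2 years are about 3.44 times as high in the access group.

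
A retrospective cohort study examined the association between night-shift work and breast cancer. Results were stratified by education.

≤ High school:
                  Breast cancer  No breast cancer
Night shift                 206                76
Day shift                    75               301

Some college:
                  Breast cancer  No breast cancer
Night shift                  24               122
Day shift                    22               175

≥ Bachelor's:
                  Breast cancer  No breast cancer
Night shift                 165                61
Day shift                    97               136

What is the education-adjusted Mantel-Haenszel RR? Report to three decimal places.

RR_MH = Σ(aᵢ·n₀ᵢ/nᵢ) / Σ(cᵢ·n₁ᵢ/nᵢ), with n₁ᵢ = aᵢ+bᵢ (exposed), n₀ᵢ = cᵢ+dᵢ (unexposed), nᵢ = n₁ᵢ+n₀ᵢ.
Stratum 1 (≤ High school): n₁ = 282, n₀ = 376, n = 658; a·n₀/n = 206·376/658 = 117.7143; c·n₁/n = 75·282/658 = 32.1429
Stratum 2 (Some college): n₁ = 146, n₀ = 197, n = 343; a·n₀/n = 24·197/343 = 13.7843; c·n₁/n = 22·146/343 = 9.3644
Stratum 3 (≥ Bachelor's): n₁ = 226, n₀ = 233, n = 459; a·n₀/n = 165·233/459 = 83.7582; c·n₁/n = 97·226/459 = 47.7603
RR_MH = (117.7143 + 13.7843 + 83.7582) / (32.1429 + 9.3644 + 47.7603) = 215.2567 / 89.2676 = 2.41136

2.411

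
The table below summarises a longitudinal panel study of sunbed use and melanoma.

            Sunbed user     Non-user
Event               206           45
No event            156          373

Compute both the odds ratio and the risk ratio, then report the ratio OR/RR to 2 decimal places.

Reading the table with exposure as columns: a = 206 (Sunbed user, case), b = 156 (Sunbed user, non-case), c = 45 (Non-user, case), d = 373.
OR = (206·373)/(156·45) = 76838/7020 = 10.94558
Risk in exposed = 206/362 = 0.56906; risk in unexposed = 45/418 = 0.10766; RR = 5.28594
OR/RR = 10.94558 / 5.28594 = 2.07070
The outcome is not rare, so the OR lies further from 1 than the RR.

2.07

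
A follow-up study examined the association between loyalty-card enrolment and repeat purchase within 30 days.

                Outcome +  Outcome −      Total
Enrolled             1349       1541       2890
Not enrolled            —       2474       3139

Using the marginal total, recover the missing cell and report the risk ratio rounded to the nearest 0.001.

The missing cell is in the unexposed row: 3139 − 2474 = 665.
So a = 1349, b = 1541, c = 665, d = 2474.
RR = [a/(a+b)] / [c/(c+d)] = (1349/2890) / (665/3139) = 0.46678/0.21185 = 2.20335

2.203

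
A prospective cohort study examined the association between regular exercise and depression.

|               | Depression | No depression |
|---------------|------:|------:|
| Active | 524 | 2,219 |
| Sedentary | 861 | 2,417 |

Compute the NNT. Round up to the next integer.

14

Risk in treated group = 524/2743 = 0.19103; risk in control = 861/3278 = 0.26266.
Absolute risk reduction = 0.26266 − 0.19103 = 0.07163
NNT = 1 / ARR = 1 / 0.07163 = 13.961 → round up → 14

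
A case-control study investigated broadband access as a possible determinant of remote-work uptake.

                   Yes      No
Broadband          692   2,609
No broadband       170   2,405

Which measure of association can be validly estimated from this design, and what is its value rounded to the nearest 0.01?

3.75

Cells: a = 692, b = 2609, c = 170, d = 2405.
This is a case-control study: participants were sampled on outcome status, so risks in the source population cannot be estimated directly — relative risk is not valid here. The odds ratio is the appropriate measure.
OR = (a·d)/(b·c) = (692 × 2405) / (2609 × 170) = 1664260 / 443530 = 3.75231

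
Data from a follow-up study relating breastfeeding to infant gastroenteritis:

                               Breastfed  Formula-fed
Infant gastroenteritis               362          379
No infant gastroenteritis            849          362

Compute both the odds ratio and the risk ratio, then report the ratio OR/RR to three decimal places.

0.697

Reading the table with exposure as columns: a = 362 (Breastfed, case), b = 849 (Breastfed, non-case), c = 379 (Formula-fed, case), d = 362.
OR = (362·362)/(849·379) = 131044/321771 = 0.40726
Risk in exposed = 362/1211 = 0.29893; risk in unexposed = 379/741 = 0.51147; RR = 0.58444
OR/RR = 0.40726 / 0.58444 = 0.69683
The outcome is not rare, so the OR lies further from 1 than the RR.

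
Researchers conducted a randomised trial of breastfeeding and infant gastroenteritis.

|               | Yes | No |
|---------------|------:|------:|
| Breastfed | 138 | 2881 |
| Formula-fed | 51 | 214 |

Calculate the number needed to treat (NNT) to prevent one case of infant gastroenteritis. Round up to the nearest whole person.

Risk in treated group = 138/3019 = 0.04571; risk in control = 51/265 = 0.19245.
Absolute risk reduction = 0.19245 − 0.04571 = 0.14674
NNT = 1 / ARR = 1 / 0.14674 = 6.815 → round up → 7

7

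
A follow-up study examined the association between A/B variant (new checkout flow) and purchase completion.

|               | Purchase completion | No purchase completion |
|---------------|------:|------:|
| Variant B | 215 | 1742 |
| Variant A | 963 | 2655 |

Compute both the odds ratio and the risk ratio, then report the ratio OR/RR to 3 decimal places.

0.824

Cells: a = 215, b = 1742, c = 963, d = 2655.
OR = (215·2655)/(1742·963) = 570825/1677546 = 0.34027
Risk in exposed = 215/1957 = 0.10986; risk in unexposed = 963/3618 = 0.26617; RR = 0.41275
OR/RR = 0.34027 / 0.41275 = 0.82440
The outcome is not rare, so the OR lies further from 1 than the RR.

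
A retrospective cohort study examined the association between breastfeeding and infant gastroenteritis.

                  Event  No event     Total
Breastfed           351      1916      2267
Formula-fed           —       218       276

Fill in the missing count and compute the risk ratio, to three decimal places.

The missing cell is in the unexposed row: 276 − 218 = 58.
So a = 351, b = 1916, c = 58, d = 218.
RR = [a/(a+b)] / [c/(c+d)] = (351/2267) / (58/276) = 0.15483/0.21014 = 0.73678

0.737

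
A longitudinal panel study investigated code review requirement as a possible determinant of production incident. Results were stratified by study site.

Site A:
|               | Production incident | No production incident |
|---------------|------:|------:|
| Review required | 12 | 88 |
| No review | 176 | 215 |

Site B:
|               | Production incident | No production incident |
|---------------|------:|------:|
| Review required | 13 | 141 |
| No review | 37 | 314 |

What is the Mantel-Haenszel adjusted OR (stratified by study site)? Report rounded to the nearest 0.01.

0.32

OR_MH = Σ(aᵢdᵢ/nᵢ) / Σ(bᵢcᵢ/nᵢ), where nᵢ is the stratum total.
Stratum 1 (Site A): n = 491; a·d/n = 12·215/491 = 5.2546; b·c/n = 88·176/491 = 31.5438
Stratum 2 (Site B): n = 505; a·d/n = 13·314/505 = 8.0832; b·c/n = 141·37/505 = 10.3307
OR_MH = (5.2546 + 8.0832) / (31.5438 + 10.3307) = 13.3378 / 41.8745 = 0.31852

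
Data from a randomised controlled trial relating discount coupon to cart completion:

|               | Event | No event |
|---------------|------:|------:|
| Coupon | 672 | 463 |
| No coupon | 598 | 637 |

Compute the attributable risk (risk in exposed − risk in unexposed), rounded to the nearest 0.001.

0.108

Cells: a = 672, b = 463, c = 598, d = 637.
Risk in exposed = 672/1135 = 0.592070; risk in unexposed = 598/1235 = 0.484211.
Risk difference = 0.592070 − 0.484211 = 0.107860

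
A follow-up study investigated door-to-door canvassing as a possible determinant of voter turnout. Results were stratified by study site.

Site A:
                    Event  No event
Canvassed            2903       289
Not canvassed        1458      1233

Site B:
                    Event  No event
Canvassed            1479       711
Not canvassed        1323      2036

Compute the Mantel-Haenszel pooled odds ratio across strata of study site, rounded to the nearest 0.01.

4.77

OR_MH = Σ(aᵢdᵢ/nᵢ) / Σ(bᵢcᵢ/nᵢ), where nᵢ is the stratum total.
Stratum 1 (Site A): n = 5883; a·d/n = 2903·1233/5883 = 608.4309; b·c/n = 289·1458/5883 = 71.6237
Stratum 2 (Site B): n = 5549; a·d/n = 1479·2036/5549 = 542.6643; b·c/n = 711·1323/5549 = 169.5176
OR_MH = (608.4309 + 542.6643) / (71.6237 + 169.5176) = 1151.0952 / 241.1412 = 4.77353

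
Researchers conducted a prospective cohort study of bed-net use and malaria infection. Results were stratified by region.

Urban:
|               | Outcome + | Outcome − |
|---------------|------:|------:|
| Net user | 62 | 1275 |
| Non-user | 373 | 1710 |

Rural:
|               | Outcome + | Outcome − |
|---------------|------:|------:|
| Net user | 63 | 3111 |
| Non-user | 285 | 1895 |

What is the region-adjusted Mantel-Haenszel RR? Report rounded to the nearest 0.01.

0.20

RR_MH = Σ(aᵢ·n₀ᵢ/nᵢ) / Σ(cᵢ·n₁ᵢ/nᵢ), with n₁ᵢ = aᵢ+bᵢ (exposed), n₀ᵢ = cᵢ+dᵢ (unexposed), nᵢ = n₁ᵢ+n₀ᵢ.
Stratum 1 (Urban): n₁ = 1337, n₀ = 2083, n = 3420; a·n₀/n = 62·2083/3420 = 37.7620; c·n₁/n = 373·1337/3420 = 145.8190
Stratum 2 (Rural): n₁ = 3174, n₀ = 2180, n = 5354; a·n₀/n = 63·2180/5354 = 25.6518; c·n₁/n = 285·3174/5354 = 168.9559
RR_MH = (37.7620 + 25.6518) / (145.8190 + 168.9559) = 63.4138 / 314.7749 = 0.20146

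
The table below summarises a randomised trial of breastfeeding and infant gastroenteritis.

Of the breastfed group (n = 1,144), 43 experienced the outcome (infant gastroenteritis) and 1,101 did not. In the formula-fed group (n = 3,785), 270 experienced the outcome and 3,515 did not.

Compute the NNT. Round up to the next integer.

30

Risk in treated group = 43/1144 = 0.03759; risk in control = 270/3785 = 0.07133.
Absolute risk reduction = 0.07133 − 0.03759 = 0.03375
NNT = 1 / ARR = 1 / 0.03375 = 29.632 → round up → 30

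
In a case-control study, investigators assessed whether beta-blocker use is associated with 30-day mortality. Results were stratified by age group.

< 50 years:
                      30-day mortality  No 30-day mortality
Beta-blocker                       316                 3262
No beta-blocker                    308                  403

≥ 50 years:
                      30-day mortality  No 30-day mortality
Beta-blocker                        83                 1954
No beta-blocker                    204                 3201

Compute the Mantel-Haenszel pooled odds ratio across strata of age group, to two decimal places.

0.26

OR_MH = Σ(aᵢdᵢ/nᵢ) / Σ(bᵢcᵢ/nᵢ), where nᵢ is the stratum total.
Stratum 1 (< 50 years): n = 4289; a·d/n = 316·403/4289 = 29.6918; b·c/n = 3262·308/4289 = 234.2495
Stratum 2 (≥ 50 years): n = 5442; a·d/n = 83·3201/5442 = 48.8208; b·c/n = 1954·204/5442 = 73.2481
OR_MH = (29.6918 + 48.8208) / (234.2495 + 73.2481) = 78.5126 / 307.4975 = 0.25533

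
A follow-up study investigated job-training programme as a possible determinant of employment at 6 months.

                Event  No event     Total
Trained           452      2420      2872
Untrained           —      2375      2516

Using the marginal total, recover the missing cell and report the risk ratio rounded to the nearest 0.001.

The missing cell is in the unexposed row: 2516 − 2375 = 141.
So a = 452, b = 2420, c = 141, d = 2375.
RR = [a/(a+b)] / [c/(c+d)] = (452/2872) / (141/2516) = 0.15738/0.05604 = 2.80831

2.808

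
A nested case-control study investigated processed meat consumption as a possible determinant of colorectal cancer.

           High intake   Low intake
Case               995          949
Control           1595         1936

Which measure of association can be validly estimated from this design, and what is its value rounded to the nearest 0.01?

Reading the table with exposure as columns: a = 995 (High intake, case), b = 1595 (High intake, non-case), c = 949 (Low intake, case), d = 1936.
This is a nested case-control study: participants were sampled on outcome status, so risks in the source population cannot be estimated directly — relative risk is not valid here. The odds ratio is the appropriate measure.
OR = (a·d)/(b·c) = (995 × 1936) / (1595 × 949) = 1926320 / 1513655 = 1.27263

1.27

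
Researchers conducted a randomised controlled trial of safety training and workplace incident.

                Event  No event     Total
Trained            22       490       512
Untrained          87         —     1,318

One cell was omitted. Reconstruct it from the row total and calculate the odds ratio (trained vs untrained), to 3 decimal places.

0.635

The missing cell is in the unexposed row: 1318 − 87 = 1231.
So a = 22, b = 490, c = 87, d = 1231.
OR = (a·d)/(b·c) = (22 × 1231) / (490 × 87) = 27082 / 42630 = 0.63528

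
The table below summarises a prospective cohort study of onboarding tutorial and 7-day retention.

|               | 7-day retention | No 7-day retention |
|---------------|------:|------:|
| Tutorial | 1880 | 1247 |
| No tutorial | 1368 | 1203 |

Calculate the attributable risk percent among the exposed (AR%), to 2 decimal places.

11.50

Cells: a = 1880, b = 1247, c = 1368, d = 1203.
Risk in exposed = 1880/3127 = 0.60122; risk in unexposed = 1368/2571 = 0.53209.
RR = 0.60122/0.53209 = 1.12992
AR% = (RR − 1)/RR × 100 = (1.12992 − 1)/1.12992 × 100 = 11.4978%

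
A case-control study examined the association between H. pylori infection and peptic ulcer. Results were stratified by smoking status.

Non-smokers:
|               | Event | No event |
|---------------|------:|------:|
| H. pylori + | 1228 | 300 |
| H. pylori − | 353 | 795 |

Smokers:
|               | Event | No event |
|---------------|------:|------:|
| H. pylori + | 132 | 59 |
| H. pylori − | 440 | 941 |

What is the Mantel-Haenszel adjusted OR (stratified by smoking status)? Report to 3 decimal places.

7.913

OR_MH = Σ(aᵢdᵢ/nᵢ) / Σ(bᵢcᵢ/nᵢ), where nᵢ is the stratum total.
Stratum 1 (Non-smokers): n = 2676; a·d/n = 1228·795/2676 = 364.8206; b·c/n = 300·353/2676 = 39.5740
Stratum 2 (Smokers): n = 1572; a·d/n = 132·941/1572 = 79.0153; b·c/n = 59·440/1572 = 16.5140
OR_MH = (364.8206 + 79.0153) / (39.5740 + 16.5140) = 443.8359 / 56.0880 = 7.91321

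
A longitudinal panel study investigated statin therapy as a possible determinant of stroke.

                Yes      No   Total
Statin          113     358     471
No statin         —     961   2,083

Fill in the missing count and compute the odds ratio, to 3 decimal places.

The missing cell is in the unexposed row: 2083 − 961 = 1122.
So a = 113, b = 358, c = 1122, d = 961.
OR = (a·d)/(b·c) = (113 × 961) / (358 × 1122) = 108593 / 401676 = 0.27035

0.270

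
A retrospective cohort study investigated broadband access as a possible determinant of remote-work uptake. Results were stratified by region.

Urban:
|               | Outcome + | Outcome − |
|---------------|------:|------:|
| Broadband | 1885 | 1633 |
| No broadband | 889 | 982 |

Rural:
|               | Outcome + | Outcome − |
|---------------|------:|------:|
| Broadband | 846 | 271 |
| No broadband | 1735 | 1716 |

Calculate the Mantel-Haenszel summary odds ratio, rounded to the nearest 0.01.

OR_MH = Σ(aᵢdᵢ/nᵢ) / Σ(bᵢcᵢ/nᵢ), where nᵢ is the stratum total.
Stratum 1 (Urban): n = 5389; a·d/n = 1885·982/5389 = 343.4904; b·c/n = 1633·889/5389 = 269.3889
Stratum 2 (Rural): n = 4568; a·d/n = 846·1716/4568 = 317.8056; b·c/n = 271·1735/4568 = 102.9302
OR_MH = (343.4904 + 317.8056) / (269.3889 + 102.9302) = 661.2960 / 372.3191 = 1.77615

1.78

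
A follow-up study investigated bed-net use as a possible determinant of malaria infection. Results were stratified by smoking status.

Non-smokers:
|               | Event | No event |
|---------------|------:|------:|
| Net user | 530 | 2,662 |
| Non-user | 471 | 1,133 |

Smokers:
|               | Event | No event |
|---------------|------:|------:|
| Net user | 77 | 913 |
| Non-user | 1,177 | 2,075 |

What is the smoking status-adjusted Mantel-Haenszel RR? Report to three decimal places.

0.402

RR_MH = Σ(aᵢ·n₀ᵢ/nᵢ) / Σ(cᵢ·n₁ᵢ/nᵢ), with n₁ᵢ = aᵢ+bᵢ (exposed), n₀ᵢ = cᵢ+dᵢ (unexposed), nᵢ = n₁ᵢ+n₀ᵢ.
Stratum 1 (Non-smokers): n₁ = 3192, n₀ = 1604, n = 4796; a·n₀/n = 530·1604/4796 = 177.2560; c·n₁/n = 471·3192/4796 = 313.4762
Stratum 2 (Smokers): n₁ = 990, n₀ = 3252, n = 4242; a·n₀/n = 77·3252/4242 = 59.0297; c·n₁/n = 1177·990/4242 = 274.6888
RR_MH = (177.2560 + 59.0297) / (313.4762 + 274.6888) = 236.2857 / 588.1651 = 0.40173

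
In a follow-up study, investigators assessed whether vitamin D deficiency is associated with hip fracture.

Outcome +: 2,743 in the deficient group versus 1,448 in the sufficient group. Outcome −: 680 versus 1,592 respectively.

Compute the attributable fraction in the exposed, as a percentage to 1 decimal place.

40.6

From the description: a = 2743, b = 680, c = 1448, d = 1592.
Risk in exposed = 2743/3423 = 0.80134; risk in unexposed = 1448/3040 = 0.47632.
RR = 0.80134/0.47632 = 1.68238
AR% = (RR − 1)/RR × 100 = (1.68238 − 1)/1.68238 × 100 = 40.5604%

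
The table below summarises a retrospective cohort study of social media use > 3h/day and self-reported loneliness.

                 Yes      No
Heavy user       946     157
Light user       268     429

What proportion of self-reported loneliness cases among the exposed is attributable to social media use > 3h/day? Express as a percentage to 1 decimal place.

55.2

Cells: a = 946, b = 157, c = 268, d = 429.
Risk in exposed = 946/1103 = 0.85766; risk in unexposed = 268/697 = 0.38451.
RR = 0.85766/0.38451 = 2.23056
AR% = (RR − 1)/RR × 100 = (2.23056 − 1)/2.23056 × 100 = 55.1682%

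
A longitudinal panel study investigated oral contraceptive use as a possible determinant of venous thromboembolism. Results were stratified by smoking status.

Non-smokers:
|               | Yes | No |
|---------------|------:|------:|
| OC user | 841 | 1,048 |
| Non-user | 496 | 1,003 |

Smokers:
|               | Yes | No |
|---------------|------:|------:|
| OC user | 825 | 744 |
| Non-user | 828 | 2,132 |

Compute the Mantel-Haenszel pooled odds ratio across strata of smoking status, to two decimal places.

2.20

OR_MH = Σ(aᵢdᵢ/nᵢ) / Σ(bᵢcᵢ/nᵢ), where nᵢ is the stratum total.
Stratum 1 (Non-smokers): n = 3388; a·d/n = 841·1003/3388 = 248.9737; b·c/n = 1048·496/3388 = 153.4262
Stratum 2 (Smokers): n = 4529; a·d/n = 825·2132/4529 = 388.3639; b·c/n = 744·828/4529 = 136.0194
OR_MH = (248.9737 + 388.3639) / (153.4262 + 136.0194) = 637.3376 / 289.4456 = 2.20193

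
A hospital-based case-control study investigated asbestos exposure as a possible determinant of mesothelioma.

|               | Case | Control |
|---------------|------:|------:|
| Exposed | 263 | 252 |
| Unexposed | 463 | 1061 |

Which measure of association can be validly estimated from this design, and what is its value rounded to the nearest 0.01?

2.39

Cells: a = 263, b = 252, c = 463, d = 1061.
This is a hospital-based case-control study: participants were sampled on outcome status, so risks in the source population cannot be estimated directly — relative risk is not valid here. The odds ratio is the appropriate measure.
OR = (a·d)/(b·c) = (263 × 1061) / (252 × 463) = 279043 / 116676 = 2.39161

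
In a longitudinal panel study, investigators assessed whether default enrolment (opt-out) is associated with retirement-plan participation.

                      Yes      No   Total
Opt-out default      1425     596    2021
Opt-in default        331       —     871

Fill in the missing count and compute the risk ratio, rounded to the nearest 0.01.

1.86

The missing cell is in the unexposed row: 871 − 331 = 540.
So a = 1425, b = 596, c = 331, d = 540.
RR = [a/(a+b)] / [c/(c+d)] = (1425/2021) / (331/871) = 0.70510/0.38002 = 1.85540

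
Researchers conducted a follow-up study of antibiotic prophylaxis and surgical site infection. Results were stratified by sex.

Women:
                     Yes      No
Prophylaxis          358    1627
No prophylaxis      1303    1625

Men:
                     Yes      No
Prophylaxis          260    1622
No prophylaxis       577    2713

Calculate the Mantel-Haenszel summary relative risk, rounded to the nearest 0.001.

0.514

RR_MH = Σ(aᵢ·n₀ᵢ/nᵢ) / Σ(cᵢ·n₁ᵢ/nᵢ), with n₁ᵢ = aᵢ+bᵢ (exposed), n₀ᵢ = cᵢ+dᵢ (unexposed), nᵢ = n₁ᵢ+n₀ᵢ.
Stratum 1 (Women): n₁ = 1985, n₀ = 2928, n = 4913; a·n₀/n = 358·2928/4913 = 213.3572; c·n₁/n = 1303·1985/4913 = 526.4513
Stratum 2 (Men): n₁ = 1882, n₀ = 3290, n = 5172; a·n₀/n = 260·3290/5172 = 165.3906; c·n₁/n = 577·1882/5172 = 209.9602
RR_MH = (213.3572 + 165.3906) / (526.4513 + 209.9602) = 378.7478 / 736.4114 = 0.51432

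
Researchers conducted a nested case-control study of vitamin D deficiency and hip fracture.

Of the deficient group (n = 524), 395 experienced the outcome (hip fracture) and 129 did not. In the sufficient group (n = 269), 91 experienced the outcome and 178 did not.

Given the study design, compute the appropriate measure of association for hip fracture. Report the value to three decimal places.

5.989

From the description: a = 395, b = 129, c = 91, d = 178.
This is a nested case-control study: participants were sampled on outcome status, so risks in the source population cannot be estimated directly — relative risk is not valid here. The odds ratio is the appropriate measure.
OR = (a·d)/(b·c) = (395 × 178) / (129 × 91) = 70310 / 11739 = 5.98944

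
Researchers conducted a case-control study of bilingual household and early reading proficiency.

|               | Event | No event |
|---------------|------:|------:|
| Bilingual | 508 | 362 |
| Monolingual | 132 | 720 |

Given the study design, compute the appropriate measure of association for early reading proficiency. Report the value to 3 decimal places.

Cells: a = 508, b = 362, c = 132, d = 720.
This is a case-control study: participants were sampled on outcome status, so risks in the source population cannot be estimated directly — relative risk is not valid here. The odds ratio is the appropriate measure.
OR = (a·d)/(b·c) = (508 × 720) / (362 × 132) = 365760 / 47784 = 7.65445

7.654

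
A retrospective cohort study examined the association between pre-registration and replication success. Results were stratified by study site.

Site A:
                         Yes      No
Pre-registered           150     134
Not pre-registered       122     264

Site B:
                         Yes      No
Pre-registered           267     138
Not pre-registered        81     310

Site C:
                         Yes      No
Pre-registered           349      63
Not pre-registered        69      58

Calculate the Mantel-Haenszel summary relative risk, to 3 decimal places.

2.058

RR_MH = Σ(aᵢ·n₀ᵢ/nᵢ) / Σ(cᵢ·n₁ᵢ/nᵢ), with n₁ᵢ = aᵢ+bᵢ (exposed), n₀ᵢ = cᵢ+dᵢ (unexposed), nᵢ = n₁ᵢ+n₀ᵢ.
Stratum 1 (Site A): n₁ = 284, n₀ = 386, n = 670; a·n₀/n = 150·386/670 = 86.4179; c·n₁/n = 122·284/670 = 51.7134
Stratum 2 (Site B): n₁ = 405, n₀ = 391, n = 796; a·n₀/n = 267·391/796 = 131.1520; c·n₁/n = 81·405/796 = 41.2123
Stratum 3 (Site C): n₁ = 412, n₀ = 127, n = 539; a·n₀/n = 349·127/539 = 82.2319; c·n₁/n = 69·412/539 = 52.7421
RR_MH = (86.4179 + 131.1520 + 82.2319) / (51.7134 + 41.2123 + 52.7421) = 299.8018 / 145.6679 = 2.05812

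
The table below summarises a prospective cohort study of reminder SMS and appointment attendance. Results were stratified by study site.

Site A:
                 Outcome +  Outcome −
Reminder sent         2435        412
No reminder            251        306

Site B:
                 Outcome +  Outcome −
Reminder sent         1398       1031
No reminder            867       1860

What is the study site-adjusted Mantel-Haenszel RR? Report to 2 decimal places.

RR_MH = Σ(aᵢ·n₀ᵢ/nᵢ) / Σ(cᵢ·n₁ᵢ/nᵢ), with n₁ᵢ = aᵢ+bᵢ (exposed), n₀ᵢ = cᵢ+dᵢ (unexposed), nᵢ = n₁ᵢ+n₀ᵢ.
Stratum 1 (Site A): n₁ = 2847, n₀ = 557, n = 3404; a·n₀/n = 2435·557/3404 = 398.4415; c·n₁/n = 251·2847/3404 = 209.9286
Stratum 2 (Site B): n₁ = 2429, n₀ = 2727, n = 5156; a·n₀/n = 1398·2727/5156 = 739.3999; c·n₁/n = 867·2429/5156 = 408.4451
RR_MH = (398.4415 + 739.3999) / (209.9286 + 408.4451) = 1137.8415 / 618.3737 = 1.84005

1.84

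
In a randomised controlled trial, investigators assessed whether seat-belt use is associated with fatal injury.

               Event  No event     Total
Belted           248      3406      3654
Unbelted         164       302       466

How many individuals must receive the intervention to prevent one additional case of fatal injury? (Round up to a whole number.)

4

Risk in treated group = 248/3654 = 0.06787; risk in control = 164/466 = 0.35193.
Absolute risk reduction = 0.35193 − 0.06787 = 0.28406
NNT = 1 / ARR = 1 / 0.28406 = 3.520 → round up → 4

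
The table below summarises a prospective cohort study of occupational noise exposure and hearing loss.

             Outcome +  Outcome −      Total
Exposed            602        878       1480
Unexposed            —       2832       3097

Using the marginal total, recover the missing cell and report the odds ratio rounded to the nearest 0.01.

7.33

The missing cell is in the unexposed row: 3097 − 2832 = 265.
So a = 602, b = 878, c = 265, d = 2832.
OR = (a·d)/(b·c) = (602 × 2832) / (878 × 265) = 1704864 / 232670 = 7.32739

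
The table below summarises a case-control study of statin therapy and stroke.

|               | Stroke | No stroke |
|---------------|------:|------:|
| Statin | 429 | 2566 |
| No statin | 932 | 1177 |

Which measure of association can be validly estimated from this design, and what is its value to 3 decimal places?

Cells: a = 429, b = 2566, c = 932, d = 1177.
This is a case-control study: participants were sampled on outcome status, so risks in the source population cannot be estimated directly — relative risk is not valid here. The odds ratio is the appropriate measure.
OR = (a·d)/(b·c) = (429 × 1177) / (2566 × 932) = 504933 / 2391512 = 0.21114

0.211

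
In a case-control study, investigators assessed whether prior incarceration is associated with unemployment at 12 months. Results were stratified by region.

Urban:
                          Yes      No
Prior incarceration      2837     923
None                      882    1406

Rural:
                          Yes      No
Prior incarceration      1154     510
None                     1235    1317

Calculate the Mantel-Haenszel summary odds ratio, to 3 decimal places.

3.592

OR_MH = Σ(aᵢdᵢ/nᵢ) / Σ(bᵢcᵢ/nᵢ), where nᵢ is the stratum total.
Stratum 1 (Urban): n = 6048; a·d/n = 2837·1406/6048 = 659.5274; b·c/n = 923·882/6048 = 134.6042
Stratum 2 (Rural): n = 4216; a·d/n = 1154·1317/4216 = 360.4881; b·c/n = 510·1235/4216 = 149.3952
OR_MH = (659.5274 + 360.4881) / (134.6042 + 149.3952) = 1020.0156 / 283.9993 = 3.59161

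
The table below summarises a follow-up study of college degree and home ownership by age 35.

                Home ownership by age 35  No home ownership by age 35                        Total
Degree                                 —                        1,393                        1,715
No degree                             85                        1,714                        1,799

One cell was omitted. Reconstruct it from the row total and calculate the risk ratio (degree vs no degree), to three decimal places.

The missing cell is in the exposed row: 1715 − 1393 = 322.
So a = 322, b = 1393, c = 85, d = 1714.
RR = [a/(a+b)] / [c/(c+d)] = (322/1715) / (85/1799) = 0.18776/0.04725 = 3.97378

3.974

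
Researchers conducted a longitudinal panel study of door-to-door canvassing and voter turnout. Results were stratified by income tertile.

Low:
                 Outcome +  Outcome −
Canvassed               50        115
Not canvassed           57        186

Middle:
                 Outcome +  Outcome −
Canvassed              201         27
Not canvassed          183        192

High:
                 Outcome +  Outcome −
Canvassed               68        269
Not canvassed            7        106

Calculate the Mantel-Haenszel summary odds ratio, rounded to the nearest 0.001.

3.614

OR_MH = Σ(aᵢdᵢ/nᵢ) / Σ(bᵢcᵢ/nᵢ), where nᵢ is the stratum total.
Stratum 1 (Low): n = 408; a·d/n = 50·186/408 = 22.7941; b·c/n = 115·57/408 = 16.0662
Stratum 2 (Middle): n = 603; a·d/n = 201·192/603 = 64.0000; b·c/n = 27·183/603 = 8.1940
Stratum 3 (High): n = 450; a·d/n = 68·106/450 = 16.0178; b·c/n = 269·7/450 = 4.1844
OR_MH = (22.7941 + 64.0000 + 16.0178) / (16.0662 + 8.1940 + 4.1844) = 102.8119 / 28.4447 = 3.61445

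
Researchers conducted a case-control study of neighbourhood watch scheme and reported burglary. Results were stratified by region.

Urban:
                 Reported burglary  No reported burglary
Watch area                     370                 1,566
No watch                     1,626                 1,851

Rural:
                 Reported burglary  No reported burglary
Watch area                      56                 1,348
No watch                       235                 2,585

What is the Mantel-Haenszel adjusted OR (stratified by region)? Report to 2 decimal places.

OR_MH = Σ(aᵢdᵢ/nᵢ) / Σ(bᵢcᵢ/nᵢ), where nᵢ is the stratum total.
Stratum 1 (Urban): n = 5413; a·d/n = 370·1851/5413 = 126.5232; b·c/n = 1566·1626/5413 = 470.4075
Stratum 2 (Rural): n = 4224; a·d/n = 56·2585/4224 = 34.2708; b·c/n = 1348·235/4224 = 74.9953
OR_MH = (126.5232 + 34.2708) / (470.4075 + 74.9953) = 160.7940 / 545.4028 = 0.29482

0.29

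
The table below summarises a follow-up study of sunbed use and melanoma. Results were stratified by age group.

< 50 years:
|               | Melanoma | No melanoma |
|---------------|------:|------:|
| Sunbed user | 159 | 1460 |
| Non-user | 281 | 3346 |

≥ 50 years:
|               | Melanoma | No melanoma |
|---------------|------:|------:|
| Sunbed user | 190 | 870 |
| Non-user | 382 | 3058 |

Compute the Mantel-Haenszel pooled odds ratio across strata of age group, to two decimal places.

OR_MH = Σ(aᵢdᵢ/nᵢ) / Σ(bᵢcᵢ/nᵢ), where nᵢ is the stratum total.
Stratum 1 (< 50 years): n = 5246; a·d/n = 159·3346/5246 = 101.4133; b·c/n = 1460·281/5246 = 78.2043
Stratum 2 (≥ 50 years): n = 4500; a·d/n = 190·3058/4500 = 129.1156; b·c/n = 870·382/4500 = 73.8533
OR_MH = (101.4133 + 129.1156) / (78.2043 + 73.8533) = 230.5288 / 152.0577 = 1.51606

1.52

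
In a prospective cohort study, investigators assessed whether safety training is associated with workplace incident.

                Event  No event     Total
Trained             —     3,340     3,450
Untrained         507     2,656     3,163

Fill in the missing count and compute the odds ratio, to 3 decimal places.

The missing cell is in the exposed row: 3450 − 3340 = 110.
So a = 110, b = 3340, c = 507, d = 2656.
OR = (a·d)/(b·c) = (110 × 2656) / (3340 × 507) = 292160 / 1693380 = 0.17253

0.173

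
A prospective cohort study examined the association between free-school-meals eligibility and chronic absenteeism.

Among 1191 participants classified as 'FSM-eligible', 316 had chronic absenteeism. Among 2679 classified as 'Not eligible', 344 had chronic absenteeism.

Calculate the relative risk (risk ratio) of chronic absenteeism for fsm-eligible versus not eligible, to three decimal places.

2.066

From the description: a = 316, b = 875, c = 344, d = 2335.
Risk in exposed = 316/1191 = 0.26532; risk in unexposed = 344/2679 = 0.12841.
RR = 0.26532 / 0.12841 = 2.06628
The risk among the exposed is 2.07 times that among the unexposed.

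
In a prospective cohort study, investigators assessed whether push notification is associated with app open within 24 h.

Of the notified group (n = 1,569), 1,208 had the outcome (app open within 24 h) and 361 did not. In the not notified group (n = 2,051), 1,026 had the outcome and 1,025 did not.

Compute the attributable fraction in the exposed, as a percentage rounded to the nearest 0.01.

35.03

From the description: a = 1208, b = 361, c = 1026, d = 1025.
Risk in exposed = 1208/1569 = 0.76992; risk in unexposed = 1026/2051 = 0.50024.
RR = 0.76992/0.50024 = 1.53908
AR% = (RR − 1)/RR × 100 = (1.53908 − 1)/1.53908 × 100 = 35.0263%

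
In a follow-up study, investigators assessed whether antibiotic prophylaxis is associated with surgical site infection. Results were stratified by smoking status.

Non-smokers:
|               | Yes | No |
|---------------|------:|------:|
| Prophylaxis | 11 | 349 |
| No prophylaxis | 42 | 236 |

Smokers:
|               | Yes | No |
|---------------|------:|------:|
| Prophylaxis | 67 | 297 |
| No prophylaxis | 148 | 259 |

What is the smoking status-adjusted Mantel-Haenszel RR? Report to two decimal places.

RR_MH = Σ(aᵢ·n₀ᵢ/nᵢ) / Σ(cᵢ·n₁ᵢ/nᵢ), with n₁ᵢ = aᵢ+bᵢ (exposed), n₀ᵢ = cᵢ+dᵢ (unexposed), nᵢ = n₁ᵢ+n₀ᵢ.
Stratum 1 (Non-smokers): n₁ = 360, n₀ = 278, n = 638; a·n₀/n = 11·278/638 = 4.7931; c·n₁/n = 42·360/638 = 23.6991
Stratum 2 (Smokers): n₁ = 364, n₀ = 407, n = 771; a·n₀/n = 67·407/771 = 35.3684; c·n₁/n = 148·364/771 = 69.8729
RR_MH = (4.7931 + 35.3684) / (23.6991 + 69.8729) = 40.1615 / 93.5720 = 0.42920

0.43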